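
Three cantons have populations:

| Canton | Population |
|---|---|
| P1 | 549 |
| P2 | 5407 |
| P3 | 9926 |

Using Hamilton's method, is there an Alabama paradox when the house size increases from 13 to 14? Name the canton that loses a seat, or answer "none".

At 13 seats: P1 1, P2 4, P3 8.
At 14 seats: P1 0, P2 5, P3 9.
P1 drops from 1 to 0.

P1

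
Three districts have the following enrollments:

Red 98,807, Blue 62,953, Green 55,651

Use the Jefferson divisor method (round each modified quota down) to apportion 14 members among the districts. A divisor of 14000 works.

With modified divisor 14000: modified quotas Red 7.058, Blue 4.497, Green 3.975.
Rounding down: Red 7, Blue 4, Green 3 (total 14).

Red 7; Blue 4; Green 3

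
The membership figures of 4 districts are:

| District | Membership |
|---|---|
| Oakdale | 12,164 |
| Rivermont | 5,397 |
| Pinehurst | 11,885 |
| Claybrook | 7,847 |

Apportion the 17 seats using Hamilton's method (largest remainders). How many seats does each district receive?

The standard divisor is 37293/17 ≈ 2193.706.
Standard quotas: Oakdale 5.5450, Rivermont 2.4602, Pinehurst 5.4178, Claybrook 3.5771.
Lower quotas: Oakdale 5, Rivermont 2, Pinehurst 5, Claybrook 3 (sum 15, leaving 2 seats).
Remainders in descending order: Claybrook 0.5771, Oakdale 0.5450, Rivermont 0.4602, Pinehurst 0.4178.
Largest remainders: Claybrook, Oakdale receive the extra seats.

Oakdale: 6; Rivermont: 2; Pinehurst: 5; Claybrook: 4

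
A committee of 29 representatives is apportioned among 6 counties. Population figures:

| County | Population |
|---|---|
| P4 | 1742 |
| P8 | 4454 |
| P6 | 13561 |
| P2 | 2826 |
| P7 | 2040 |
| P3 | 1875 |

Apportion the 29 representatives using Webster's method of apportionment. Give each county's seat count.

Standard divisor 26498/29 ≈ 913.724; standard quotas: P4 1.906, P8 4.875, P6 14.841, P2 3.093, P7 2.233, P3 2.052.
Rounding to the nearest integer gives P4 2, P8 5, P6 15, P2 3, P7 2, P3 2 — total 29, matching the house size, so no adjustment is needed.

P4: 2, P8: 5, P6: 15, P2: 3, P7: 2, P3: 2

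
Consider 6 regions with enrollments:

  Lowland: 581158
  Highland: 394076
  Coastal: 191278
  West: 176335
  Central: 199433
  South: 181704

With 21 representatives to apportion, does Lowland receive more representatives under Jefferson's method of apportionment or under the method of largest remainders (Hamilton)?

Jefferson: Lowland 8, Highland 5, Coastal 2, West 2, Central 2, South 2.
Hamilton: Lowland 7, Highland 5, Coastal 2, West 2, Central 3, South 2.
Lowland gets 8 under Jefferson and 7 under Hamilton.

Jefferson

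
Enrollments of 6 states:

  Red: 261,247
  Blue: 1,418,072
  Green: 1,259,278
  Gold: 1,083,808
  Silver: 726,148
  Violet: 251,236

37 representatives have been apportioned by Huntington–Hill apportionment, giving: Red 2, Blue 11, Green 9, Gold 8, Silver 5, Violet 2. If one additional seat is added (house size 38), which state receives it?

Green

Priority for the next seat is population ÷ (√(s·(s+1))).
Priorities: Red 106653.641, Blue 123427.325, Green 132739.556, Gold 127727.998, Silver 132575.880, Violet 102566.668.
Highest priority: Green.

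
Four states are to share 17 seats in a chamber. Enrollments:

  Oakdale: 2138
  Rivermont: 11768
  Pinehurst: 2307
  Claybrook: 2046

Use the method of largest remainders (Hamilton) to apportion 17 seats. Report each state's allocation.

Oakdale: 2; Rivermont: 11; Pinehurst: 2; Claybrook: 2

Total 18259; standard divisor 18259/17 ≈ 1074.059.
Standard quotas: Oakdale 1.9906, Rivermont 10.9566, Pinehurst 2.1479, Claybrook 1.9049.
Lower quotas: Oakdale 1, Rivermont 10, Pinehurst 2, Claybrook 1 (sum 14, leaving 3 seats).
Remainders in descending order: Oakdale 0.9906, Rivermont 0.9566, Claybrook 0.9049, Pinehurst 0.1479.
Largest remainders: Oakdale, Rivermont, Claybrook receive the extra seats.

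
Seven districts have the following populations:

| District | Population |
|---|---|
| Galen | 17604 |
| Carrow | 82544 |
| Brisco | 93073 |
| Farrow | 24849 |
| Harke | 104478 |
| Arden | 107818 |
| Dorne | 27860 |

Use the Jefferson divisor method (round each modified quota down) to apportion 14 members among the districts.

Standard divisor 458226/14 ≈ 32730.429; standard quotas: Galen 0.538, Carrow 2.522, Brisco 2.844, Farrow 0.759, Harke 3.192, Arden 3.294, Dorne 0.851.
Rounding down gives 0, 2, 2, 0, 3, 3, 0 = 10 seats, so the divisor must be adjusted.
With modified divisor 26500: modified quotas Galen 0.664, Carrow 3.115, Brisco 3.512, Farrow 0.938, Harke 3.943, Arden 4.069, Dorne 1.051.
Rounding down: Galen 0, Carrow 3, Brisco 3, Farrow 0, Harke 3, Arden 4, Dorne 1 (total 14).

Galen=0, Carrow=3, Brisco=3, Farrow=0, Harke=3, Arden=4, Dorne=1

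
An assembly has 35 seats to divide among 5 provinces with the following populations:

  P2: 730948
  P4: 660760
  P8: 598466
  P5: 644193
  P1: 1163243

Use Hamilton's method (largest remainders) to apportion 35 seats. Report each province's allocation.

Standard divisor: 3797610 ÷ 35 ≈ 108503.143.
Standard quotas: P2 6.7367, P4 6.0898, P8 5.5157, P5 5.9371, P1 10.7208.
Lower quotas: P2 6, P4 6, P8 5, P5 5, P1 10 (sum 32, leaving 3 seats).
Remainders in descending order: P5 0.9371, P2 0.7367, P1 0.7208, P8 0.5157, P4 0.0898.
Largest remainders: P5, P2, P1 receive the extra seats.

P2 7, P4 6, P8 5, P5 6, P1 11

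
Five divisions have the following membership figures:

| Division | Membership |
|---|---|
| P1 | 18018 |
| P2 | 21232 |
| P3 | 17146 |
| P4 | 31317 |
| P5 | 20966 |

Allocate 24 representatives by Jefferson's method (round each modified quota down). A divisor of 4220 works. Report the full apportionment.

With modified divisor 4220: modified quotas P1 4.270, P2 5.031, P3 4.063, P4 7.421, P5 4.968.
Rounding down: P1 4, P2 5, P3 4, P4 7, P5 4 (total 24).

P1 4; P2 5; P3 4; P4 7; P5 4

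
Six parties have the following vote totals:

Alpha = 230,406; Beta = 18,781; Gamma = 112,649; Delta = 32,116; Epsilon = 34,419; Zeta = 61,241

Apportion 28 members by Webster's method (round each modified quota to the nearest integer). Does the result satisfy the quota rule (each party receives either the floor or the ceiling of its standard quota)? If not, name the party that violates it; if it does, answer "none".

Standard quotas: Alpha 13.176, Beta 1.074, Gamma 6.442, Delta 1.837, Epsilon 1.968, Zeta 3.502.
Webster allocation: Alpha 13, Beta 1, Gamma 6, Delta 2, Epsilon 2, Zeta 4.
Every allocation lies between the lower and upper quota.

none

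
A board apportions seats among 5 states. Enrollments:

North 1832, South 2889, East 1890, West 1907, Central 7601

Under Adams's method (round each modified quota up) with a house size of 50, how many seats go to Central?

23

Standard divisor 16119/50 ≈ 322.38; standard quotas: North 5.683, South 8.961, East 5.863, West 5.915, Central 23.578.
Rounding up gives 6, 9, 6, 6, 24 = 51 seats, so the divisor must be adjusted.
With modified divisor 340: modified quotas North 5.388, South 8.497, East 5.559, West 5.609, Central 22.356.
Rounding up: North 6, South 9, East 6, West 6, Central 23 (total 50).
Central receives 23.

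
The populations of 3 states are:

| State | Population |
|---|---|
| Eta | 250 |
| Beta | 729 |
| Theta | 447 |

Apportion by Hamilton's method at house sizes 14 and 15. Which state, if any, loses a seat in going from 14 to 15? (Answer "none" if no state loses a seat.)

At 14 seats: Eta 3, Beta 7, Theta 4.
At 15 seats: Eta 2, Beta 8, Theta 5.
Eta drops from 3 to 2.

Eta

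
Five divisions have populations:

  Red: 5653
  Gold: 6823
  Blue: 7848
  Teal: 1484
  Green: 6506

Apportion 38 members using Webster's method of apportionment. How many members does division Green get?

9

Standard divisor 28314/38 ≈ 745.105; standard quotas: Red 7.587, Gold 9.157, Blue 10.533, Teal 1.992, Green 8.732.
Rounding to the nearest integer gives 8, 9, 11, 2, 9 = 39 seats, so the divisor must be adjusted.
With modified divisor 750: modified quotas Red 7.537, Gold 9.097, Blue 10.464, Teal 1.979, Green 8.675.
Rounding to the nearest integer: Red 8, Gold 9, Blue 10, Teal 2, Green 9 (total 38).
Green receives 9.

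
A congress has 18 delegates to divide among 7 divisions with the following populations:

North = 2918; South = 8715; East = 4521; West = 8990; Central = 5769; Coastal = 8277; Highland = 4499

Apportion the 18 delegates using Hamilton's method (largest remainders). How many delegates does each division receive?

North=1, South=4, East=2, West=4, Central=2, Coastal=3, Highland=2

The standard divisor is 43689/18 ≈ 2427.167.
Standard quotas: North 1.2022, South 3.5906, East 1.8627, West 3.7039, Central 2.3768, Coastal 3.4101, Highland 1.8536.
Lower quotas: North 1, South 3, East 1, West 3, Central 2, Coastal 3, Highland 1 (sum 14, leaving 4 seats).
Remainders in descending order: East 0.8627, Highland 0.8536, West 0.7039, South 0.5906, Coastal 0.4101, Central 0.3768, North 0.2022.
The surplus seats go to East, Highland, West, South.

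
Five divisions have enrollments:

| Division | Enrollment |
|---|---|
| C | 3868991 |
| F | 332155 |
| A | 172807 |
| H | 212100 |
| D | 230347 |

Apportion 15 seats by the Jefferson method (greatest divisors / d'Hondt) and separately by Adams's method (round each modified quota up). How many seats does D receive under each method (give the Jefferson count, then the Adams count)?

0 and 1

Jefferson: C 14, F 1, A 0, H 0, D 0.
Adams: C 11, F 1, A 1, H 1, D 1.
D gets 0 under Jefferson and 1 under Adams.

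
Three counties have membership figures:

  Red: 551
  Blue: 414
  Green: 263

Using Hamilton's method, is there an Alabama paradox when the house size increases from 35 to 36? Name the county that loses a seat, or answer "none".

At 35 seats: Red 16, Blue 12, Green 7.
At 36 seats: Red 16, Blue 12, Green 8.
No county's allocation decreased.

none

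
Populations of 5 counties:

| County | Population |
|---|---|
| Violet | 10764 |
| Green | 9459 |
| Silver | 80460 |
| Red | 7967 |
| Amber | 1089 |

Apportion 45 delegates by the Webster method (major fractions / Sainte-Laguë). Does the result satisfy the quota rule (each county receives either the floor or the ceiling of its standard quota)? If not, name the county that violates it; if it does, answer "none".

Standard quotas: Violet 4.414, Green 3.879, Silver 32.994, Red 3.267, Amber 0.447.
Webster allocation: Violet 4, Green 4, Silver 34, Red 3, Amber 0.
Silver has quota 32.994 (lower 32, upper 33) but receives 34 — outside the quota interval.

Silver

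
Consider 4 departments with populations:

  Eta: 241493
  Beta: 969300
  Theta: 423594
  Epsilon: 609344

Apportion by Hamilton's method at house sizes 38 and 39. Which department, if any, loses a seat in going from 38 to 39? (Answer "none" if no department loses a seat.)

none

At 38 seats: Eta 4, Beta 17, Theta 7, Epsilon 10.
At 39 seats: Eta 4, Beta 17, Theta 7, Epsilon 11.
No department's allocation decreased.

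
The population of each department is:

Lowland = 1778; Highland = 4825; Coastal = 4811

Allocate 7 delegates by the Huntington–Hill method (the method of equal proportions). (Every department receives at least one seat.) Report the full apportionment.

With divisor 1678: modified quotas Lowland 1.060, Highland 2.875, Coastal 2.867.
Geometric-mean thresholds: Lowland √(1·2)=1.414, Highland √(2·3)=2.449, Coastal √(2·3)=2.449.
Each quota rounded against its threshold gives Lowland 1, Highland 3, Coastal 3 (total 7).

Lowland=1, Highland=3, Coastal=3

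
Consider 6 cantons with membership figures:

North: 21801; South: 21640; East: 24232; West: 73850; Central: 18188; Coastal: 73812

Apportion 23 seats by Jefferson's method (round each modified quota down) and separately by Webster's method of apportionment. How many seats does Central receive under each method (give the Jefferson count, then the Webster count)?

Jefferson: North 2, South 2, East 2, West 8, Central 1, Coastal 8.
Webster: North 2, South 2, East 2, West 8, Central 2, Coastal 7.
Central gets 1 under Jefferson and 2 under Webster.

1 and 2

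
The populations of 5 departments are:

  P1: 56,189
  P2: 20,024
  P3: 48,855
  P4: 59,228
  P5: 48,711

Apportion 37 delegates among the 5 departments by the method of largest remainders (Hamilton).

Standard divisor: 233007 ÷ 37 ≈ 6297.486.
Standard quotas: P1 8.9224, P2 3.1797, P3 7.7579, P4 9.4050, P5 7.7350.
Lower quotas: P1 8, P2 3, P3 7, P4 9, P5 7 (sum 34, leaving 3 seats).
Remainders in descending order: P1 0.9224, P3 0.7579, P5 0.7350, P4 0.4050, P2 0.1797.
The surplus seats go to P1, P3, P5.

P1=9; P2=3; P3=8; P4=9; P5=8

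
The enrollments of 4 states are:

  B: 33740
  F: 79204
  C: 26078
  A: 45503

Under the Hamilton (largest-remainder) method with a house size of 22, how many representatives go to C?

3

Total 184525; standard divisor 184525/22 ≈ 8387.5.
Standard quotas: B 4.0227, F 9.4431, C 3.1092, A 5.4251.
Lower quotas: B 4, F 9, C 3, A 5 (sum 21, leaving 1 seat).
Remainders in descending order: F 0.4431, A 0.4251, C 0.1092, B 0.0227.
Largest remainder: F receives the extra seat.
C receives 3.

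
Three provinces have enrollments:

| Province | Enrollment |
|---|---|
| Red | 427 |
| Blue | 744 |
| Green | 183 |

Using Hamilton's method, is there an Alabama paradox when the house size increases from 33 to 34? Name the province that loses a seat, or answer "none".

Green

At 33 seats: Red 10, Blue 18, Green 5.
At 34 seats: Red 11, Blue 19, Green 4.
Green drops from 5 to 4.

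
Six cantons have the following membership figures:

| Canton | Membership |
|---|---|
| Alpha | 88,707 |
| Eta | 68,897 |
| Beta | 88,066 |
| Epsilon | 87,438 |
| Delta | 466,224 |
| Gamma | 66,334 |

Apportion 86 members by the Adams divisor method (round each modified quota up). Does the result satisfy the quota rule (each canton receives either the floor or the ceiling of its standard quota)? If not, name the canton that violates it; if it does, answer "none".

Delta

Standard quotas: Alpha 8.813, Eta 6.845, Beta 8.749, Epsilon 8.687, Delta 46.317, Gamma 6.590.
Adams allocation: Alpha 9, Eta 7, Beta 9, Epsilon 9, Delta 45, Gamma 7.
Delta has quota 46.317 (lower 46, upper 47) but receives 45 — outside the quota interval.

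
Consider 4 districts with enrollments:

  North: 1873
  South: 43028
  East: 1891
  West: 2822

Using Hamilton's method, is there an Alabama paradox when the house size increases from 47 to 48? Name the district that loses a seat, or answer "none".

At 47 seats: North 2, South 41, East 2, West 2.
At 48 seats: North 2, South 41, East 2, West 3.
No district's allocation decreased.

none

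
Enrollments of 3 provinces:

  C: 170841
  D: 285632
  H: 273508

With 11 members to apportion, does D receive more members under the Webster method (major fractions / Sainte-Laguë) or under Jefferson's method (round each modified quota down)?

Jefferson

Webster: C 3, D 4, H 4.
Jefferson: C 2, D 5, H 4.
D gets 4 under Webster and 5 under Jefferson.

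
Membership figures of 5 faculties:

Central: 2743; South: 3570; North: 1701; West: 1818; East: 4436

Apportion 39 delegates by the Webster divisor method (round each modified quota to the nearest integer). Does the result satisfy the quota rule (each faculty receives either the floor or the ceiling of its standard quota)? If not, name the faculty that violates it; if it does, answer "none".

none

Standard quotas: Central 7.498, South 9.758, North 4.649, West 4.969, East 12.125.
Webster allocation: Central 7, South 10, North 5, West 5, East 12.
Every allocation lies between the lower and upper quota.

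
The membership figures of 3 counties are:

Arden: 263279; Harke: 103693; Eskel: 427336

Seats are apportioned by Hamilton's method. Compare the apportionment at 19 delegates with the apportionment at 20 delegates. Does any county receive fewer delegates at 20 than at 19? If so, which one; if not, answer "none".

At 19 seats: Arden 6, Harke 3, Eskel 10.
At 20 seats: Arden 7, Harke 2, Eskel 11.
Harke drops from 3 to 2.

Harke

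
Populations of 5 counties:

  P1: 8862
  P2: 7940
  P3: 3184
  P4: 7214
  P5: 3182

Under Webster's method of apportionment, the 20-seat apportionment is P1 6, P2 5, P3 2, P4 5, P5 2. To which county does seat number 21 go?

P2

Priority for the next seat is population ÷ (current seats + 0.5).
Priorities: P1 1363.385, P2 1443.636, P3 1273.600, P4 1311.636, P5 1272.800.
Highest priority: P2.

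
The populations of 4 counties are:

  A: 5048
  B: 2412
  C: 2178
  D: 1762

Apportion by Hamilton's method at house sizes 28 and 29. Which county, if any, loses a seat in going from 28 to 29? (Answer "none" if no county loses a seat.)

At 28 seats: A 13, B 6, C 5, D 4.
At 29 seats: A 13, B 6, C 6, D 4.
No county's allocation decreased.

none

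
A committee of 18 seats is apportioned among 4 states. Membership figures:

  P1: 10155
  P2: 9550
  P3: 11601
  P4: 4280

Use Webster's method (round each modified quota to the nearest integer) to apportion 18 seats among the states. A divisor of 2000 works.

With modified divisor 2000: modified quotas P1 5.077, P2 4.775, P3 5.801, P4 2.140.
Rounding to the nearest integer: P1 5, P2 5, P3 6, P4 2 (total 18).

P1 5, P2 5, P3 6, P4 2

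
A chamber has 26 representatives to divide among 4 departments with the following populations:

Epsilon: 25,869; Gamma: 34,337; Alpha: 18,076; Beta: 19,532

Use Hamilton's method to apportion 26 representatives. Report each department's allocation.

Total 97814; standard divisor 97814/26 ≈ 3762.077.
Standard quotas: Epsilon 6.8763, Gamma 9.1271, Alpha 4.8048, Beta 5.1918.
Lower quotas: Epsilon 6, Gamma 9, Alpha 4, Beta 5 (sum 24, leaving 2 seats).
Remainders in descending order: Epsilon 0.8763, Alpha 0.8048, Beta 0.1918, Gamma 0.1271.
Largest remainders: Epsilon, Alpha receive the extra seats.

Epsilon: 7, Gamma: 9, Alpha: 5, Beta: 5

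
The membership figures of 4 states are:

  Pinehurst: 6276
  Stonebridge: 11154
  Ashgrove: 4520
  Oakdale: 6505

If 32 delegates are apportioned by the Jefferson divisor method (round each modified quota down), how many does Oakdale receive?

7

Standard divisor 28455/32 ≈ 889.219; standard quotas: Pinehurst 7.058, Stonebridge 12.544, Ashgrove 5.083, Oakdale 7.315.
Rounding down gives 7, 12, 5, 7 = 31 seats, so the divisor must be adjusted.
With modified divisor 840: modified quotas Pinehurst 7.471, Stonebridge 13.279, Ashgrove 5.381, Oakdale 7.744.
Rounding down: Pinehurst 7, Stonebridge 13, Ashgrove 5, Oakdale 7 (total 32).
Oakdale receives 7.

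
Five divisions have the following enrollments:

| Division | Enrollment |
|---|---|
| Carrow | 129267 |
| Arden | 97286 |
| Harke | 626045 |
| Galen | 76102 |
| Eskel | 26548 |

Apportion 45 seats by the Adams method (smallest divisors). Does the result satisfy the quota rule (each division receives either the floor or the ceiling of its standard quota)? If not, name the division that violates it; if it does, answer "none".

Harke

Standard quotas: Carrow 6.090, Arden 4.583, Harke 29.492, Galen 3.585, Eskel 1.251.
Adams allocation: Carrow 6, Arden 5, Harke 28, Galen 4, Eskel 2.
Harke has quota 29.492 (lower 29, upper 30) but receives 28 — outside the quota interval.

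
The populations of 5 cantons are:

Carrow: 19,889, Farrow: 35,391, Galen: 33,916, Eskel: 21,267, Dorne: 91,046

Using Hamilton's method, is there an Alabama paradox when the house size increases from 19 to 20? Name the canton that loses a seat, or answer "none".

none

At 19 seats: Carrow 2, Farrow 3, Galen 3, Eskel 2, Dorne 9.
At 20 seats: Carrow 2, Farrow 4, Galen 3, Eskel 2, Dorne 9.
No canton's allocation decreased.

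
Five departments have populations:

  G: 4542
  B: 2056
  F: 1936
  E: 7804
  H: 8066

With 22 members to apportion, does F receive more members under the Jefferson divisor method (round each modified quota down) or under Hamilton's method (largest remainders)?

Jefferson: G 4, B 2, F 1, E 7, H 8.
Hamilton: G 4, B 2, F 2, E 7, H 7.
F gets 1 under Jefferson and 2 under Hamilton.

Hamilton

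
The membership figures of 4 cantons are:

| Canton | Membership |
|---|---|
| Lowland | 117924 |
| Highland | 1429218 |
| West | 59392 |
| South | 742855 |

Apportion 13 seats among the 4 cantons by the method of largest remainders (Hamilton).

Lowland=1, Highland=8, West=0, South=4

Standard divisor: 2349389 ÷ 13 ≈ 180722.231.
Standard quotas: Lowland 0.6525, Highland 7.9084, West 0.3286, South 4.1105.
Lower quotas: Lowland 0, Highland 7, West 0, South 4 (sum 11, leaving 2 seats).
Remainders in descending order: Highland 0.9084, Lowland 0.6525, West 0.3286, South 0.1105.
Largest remainders: Highland, Lowland receive the extra seats.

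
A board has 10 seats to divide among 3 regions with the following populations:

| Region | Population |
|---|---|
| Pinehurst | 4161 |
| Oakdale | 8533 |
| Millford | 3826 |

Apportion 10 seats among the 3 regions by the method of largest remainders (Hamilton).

Pinehurst: 3, Oakdale: 5, Millford: 2

Total 16520; standard divisor 16520/10 = 1652.
Standard quotas: Pinehurst 2.5188, Oakdale 5.1653, Millford 2.3160.
Lower quotas: Pinehurst 2, Oakdale 5, Millford 2 (sum 9, leaving 1 seat).
Remainders in descending order: Pinehurst 0.5188, Millford 0.3160, Oakdale 0.1653.
The surplus seat goes to Pinehurst.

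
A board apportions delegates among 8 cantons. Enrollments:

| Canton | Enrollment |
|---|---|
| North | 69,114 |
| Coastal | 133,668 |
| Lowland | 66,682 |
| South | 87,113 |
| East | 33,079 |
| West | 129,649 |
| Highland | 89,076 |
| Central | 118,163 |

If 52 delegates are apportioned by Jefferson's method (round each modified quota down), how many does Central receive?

9

Standard divisor 726544/52 ≈ 13972; standard quotas: North 4.947, Coastal 9.567, Lowland 4.773, South 6.235, East 2.368, West 9.279, Highland 6.375, Central 8.457.
Rounding down gives 4, 9, 4, 6, 2, 9, 6, 8 = 48 seats, so the divisor must be adjusted.
With modified divisor 13000: modified quotas North 5.316, Coastal 10.282, Lowland 5.129, South 6.701, East 2.545, West 9.973, Highland 6.852, Central 9.089.
Rounding down: North 5, Coastal 10, Lowland 5, South 6, East 2, West 9, Highland 6, Central 9 (total 52).
Central receives 9.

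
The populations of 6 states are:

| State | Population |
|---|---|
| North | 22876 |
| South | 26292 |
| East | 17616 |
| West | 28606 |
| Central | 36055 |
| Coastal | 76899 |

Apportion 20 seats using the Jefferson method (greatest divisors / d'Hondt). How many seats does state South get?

2

Standard divisor 208344/20 ≈ 10417.2; standard quotas: North 2.196, South 2.524, East 1.691, West 2.746, Central 3.461, Coastal 7.382.
Rounding down gives 2, 2, 1, 2, 3, 7 = 17 seats, so the divisor must be adjusted.
With modified divisor 8900: modified quotas North 2.570, South 2.954, East 1.979, West 3.214, Central 4.051, Coastal 8.640.
Rounding down: North 2, South 2, East 1, West 3, Central 4, Coastal 8 (total 20).
South receives 2.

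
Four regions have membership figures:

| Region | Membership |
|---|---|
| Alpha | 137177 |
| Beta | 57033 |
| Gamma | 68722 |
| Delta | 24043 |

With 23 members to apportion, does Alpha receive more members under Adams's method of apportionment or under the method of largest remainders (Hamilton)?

Hamilton

Adams: Alpha 10, Beta 5, Gamma 6, Delta 2.
Hamilton: Alpha 11, Beta 5, Gamma 5, Delta 2.
Alpha gets 10 under Adams and 11 under Hamilton.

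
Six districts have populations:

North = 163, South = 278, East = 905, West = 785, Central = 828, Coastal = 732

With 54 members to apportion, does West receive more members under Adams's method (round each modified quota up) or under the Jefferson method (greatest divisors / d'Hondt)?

Jefferson

Adams: North 3, South 4, East 13, West 11, Central 12, Coastal 11.
Jefferson: North 2, South 4, East 13, West 12, Central 12, Coastal 11.
West gets 11 under Adams and 12 under Jefferson.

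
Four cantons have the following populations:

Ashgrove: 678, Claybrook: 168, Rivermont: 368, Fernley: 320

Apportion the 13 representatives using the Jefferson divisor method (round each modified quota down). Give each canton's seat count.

Standard divisor 1534/13 ≈ 118; standard quotas: Ashgrove 5.746, Claybrook 1.424, Rivermont 3.119, Fernley 2.712.
Rounding down gives 5, 1, 3, 2 = 11 seats, so the divisor must be adjusted.
With modified divisor 100: modified quotas Ashgrove 6.780, Claybrook 1.680, Rivermont 3.680, Fernley 3.200.
Rounding down: Ashgrove 6, Claybrook 1, Rivermont 3, Fernley 3 (total 13).

Ashgrove=6, Claybrook=1, Rivermont=3, Fernley=3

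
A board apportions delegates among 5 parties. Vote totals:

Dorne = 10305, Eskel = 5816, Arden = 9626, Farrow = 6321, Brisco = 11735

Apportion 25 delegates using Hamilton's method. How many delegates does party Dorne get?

6

The standard divisor is 43803/25 ≈ 1752.12.
Standard quotas: Dorne 5.8814, Eskel 3.3194, Arden 5.4939, Farrow 3.6076, Brisco 6.6976.
Lower quotas: Dorne 5, Eskel 3, Arden 5, Farrow 3, Brisco 6 (sum 22, leaving 3 seats).
Remainders in descending order: Dorne 0.8814, Brisco 0.6976, Farrow 0.6076, Arden 0.4939, Eskel 0.3194.
The surplus seats go to Dorne, Brisco, Farrow.
Dorne receives 6.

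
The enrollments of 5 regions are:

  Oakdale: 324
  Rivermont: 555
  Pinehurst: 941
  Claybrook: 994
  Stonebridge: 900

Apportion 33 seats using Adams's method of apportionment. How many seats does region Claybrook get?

Standard divisor 3714/33 ≈ 112.545; standard quotas: Oakdale 2.879, Rivermont 4.931, Pinehurst 8.361, Claybrook 8.832, Stonebridge 7.997.
Rounding up gives 3, 5, 9, 9, 8 = 34 seats, so the divisor must be adjusted.
With modified divisor 120: modified quotas Oakdale 2.700, Rivermont 4.625, Pinehurst 7.842, Claybrook 8.283, Stonebridge 7.500.
Rounding up: Oakdale 3, Rivermont 5, Pinehurst 8, Claybrook 9, Stonebridge 8 (total 33).
Claybrook receives 9.

9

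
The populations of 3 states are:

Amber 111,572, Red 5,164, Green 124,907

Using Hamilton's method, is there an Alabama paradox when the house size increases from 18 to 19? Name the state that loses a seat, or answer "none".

At 18 seats: Amber 8, Red 1, Green 9.
At 19 seats: Amber 9, Red 0, Green 10.
Red drops from 1 to 0.

Red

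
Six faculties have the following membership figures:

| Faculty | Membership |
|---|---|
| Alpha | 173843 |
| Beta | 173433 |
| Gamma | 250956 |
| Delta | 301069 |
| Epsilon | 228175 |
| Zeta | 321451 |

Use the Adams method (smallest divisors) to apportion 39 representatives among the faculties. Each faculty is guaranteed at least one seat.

Standard divisor 1448927/39 ≈ 37151.974; standard quotas: Alpha 4.679, Beta 4.668, Gamma 6.755, Delta 8.104, Epsilon 6.142, Zeta 8.652.
Rounding up gives 5, 5, 7, 9, 7, 9 = 42 seats, so the divisor must be adjusted.
With modified divisor 41000: modified quotas Alpha 4.240, Beta 4.230, Gamma 6.121, Delta 7.343, Epsilon 5.565, Zeta 7.840.
Rounding up: Alpha 5, Beta 5, Gamma 7, Delta 8, Epsilon 6, Zeta 8 (total 39).

Alpha 5, Beta 5, Gamma 7, Delta 8, Epsilon 6, Zeta 8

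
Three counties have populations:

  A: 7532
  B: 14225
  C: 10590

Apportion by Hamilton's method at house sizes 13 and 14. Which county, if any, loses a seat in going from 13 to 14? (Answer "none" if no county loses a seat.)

none

At 13 seats: A 3, B 6, C 4.
At 14 seats: A 3, B 6, C 5.
No county's allocation decreased.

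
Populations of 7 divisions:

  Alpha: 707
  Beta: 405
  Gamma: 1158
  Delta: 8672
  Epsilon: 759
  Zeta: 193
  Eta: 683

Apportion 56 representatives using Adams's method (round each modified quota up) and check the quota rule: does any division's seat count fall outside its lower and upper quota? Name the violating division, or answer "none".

Delta

Standard quotas: Alpha 3.148, Beta 1.803, Gamma 5.156, Delta 38.613, Epsilon 3.380, Zeta 0.859, Eta 3.041.
Adams allocation: Alpha 4, Beta 2, Gamma 5, Delta 37, Epsilon 4, Zeta 1, Eta 3.
Delta has quota 38.613 (lower 38, upper 39) but receives 37 — outside the quota interval.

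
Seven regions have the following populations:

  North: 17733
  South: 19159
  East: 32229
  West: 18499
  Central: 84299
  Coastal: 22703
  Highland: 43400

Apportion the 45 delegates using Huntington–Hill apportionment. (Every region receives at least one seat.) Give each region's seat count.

North=3, South=4, East=6, West=4, Central=16, Coastal=4, Highland=8

With divisor 5230: modified quotas North 3.391, South 3.663, East 6.162, West 3.537, Central 16.118, Coastal 4.341, Highland 8.298.
Geometric-mean thresholds: North √(3·4)=3.464, South √(3·4)=3.464, East √(6·7)=6.481, West √(3·4)=3.464, Central √(16·17)=16.492, Coastal √(4·5)=4.472, Highland √(8·9)=8.485.
Each quota rounded against its threshold gives North 3, South 4, East 6, West 4, Central 16, Coastal 4, Highland 8 (total 45).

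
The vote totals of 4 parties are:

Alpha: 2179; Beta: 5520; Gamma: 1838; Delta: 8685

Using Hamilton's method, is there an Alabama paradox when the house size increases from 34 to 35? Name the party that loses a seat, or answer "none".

Gamma

At 34 seats: Alpha 4, Beta 10, Gamma 4, Delta 16.
At 35 seats: Alpha 4, Beta 11, Gamma 3, Delta 17.
Gamma drops from 4 to 3.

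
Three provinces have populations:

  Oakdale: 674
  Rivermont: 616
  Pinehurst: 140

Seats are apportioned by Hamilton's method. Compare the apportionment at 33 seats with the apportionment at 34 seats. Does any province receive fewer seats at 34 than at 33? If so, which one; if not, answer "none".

At 33 seats: Oakdale 16, Rivermont 14, Pinehurst 3.
At 34 seats: Oakdale 16, Rivermont 15, Pinehurst 3.
No province's allocation decreased.

none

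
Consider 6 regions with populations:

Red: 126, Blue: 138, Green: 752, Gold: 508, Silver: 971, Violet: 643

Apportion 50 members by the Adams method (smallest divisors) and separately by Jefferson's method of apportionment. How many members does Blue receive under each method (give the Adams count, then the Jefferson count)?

3 and 2

Adams: Red 2, Blue 3, Green 12, Gold 8, Silver 15, Violet 10.
Jefferson: Red 2, Blue 2, Green 12, Gold 8, Silver 16, Violet 10.
Blue gets 3 under Adams and 2 under Jefferson.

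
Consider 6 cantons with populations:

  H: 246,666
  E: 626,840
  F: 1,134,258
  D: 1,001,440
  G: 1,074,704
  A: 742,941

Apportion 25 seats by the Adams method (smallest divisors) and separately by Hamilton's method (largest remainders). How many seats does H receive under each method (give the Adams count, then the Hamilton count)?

Adams: H 2, E 3, F 6, D 5, G 5, A 4.
Hamilton: H 1, E 3, F 6, D 5, G 6, A 4.
H gets 2 under Adams and 1 under Hamilton.

2 and 1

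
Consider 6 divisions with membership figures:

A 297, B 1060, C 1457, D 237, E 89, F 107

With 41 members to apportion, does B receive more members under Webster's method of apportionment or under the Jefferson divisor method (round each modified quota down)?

Jefferson

Webster: A 4, B 13, C 19, D 3, E 1, F 1.
Jefferson: A 3, B 14, C 19, D 3, E 1, F 1.
B gets 13 under Webster and 14 under Jefferson.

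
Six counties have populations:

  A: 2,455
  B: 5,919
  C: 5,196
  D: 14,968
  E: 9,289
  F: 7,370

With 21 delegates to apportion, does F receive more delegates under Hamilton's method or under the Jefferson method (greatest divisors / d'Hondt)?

Hamilton

Hamilton: A 1, B 3, C 2, D 7, E 4, F 4.
Jefferson: A 1, B 3, C 2, D 8, E 4, F 3.
F gets 4 under Hamilton and 3 under Jefferson.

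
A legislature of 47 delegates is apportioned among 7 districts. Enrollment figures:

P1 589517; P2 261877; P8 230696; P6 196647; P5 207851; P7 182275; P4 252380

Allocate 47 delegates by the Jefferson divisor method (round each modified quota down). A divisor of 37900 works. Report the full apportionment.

With modified divisor 37900: modified quotas P1 15.555, P2 6.910, P8 6.087, P6 5.189, P5 5.484, P7 4.809, P4 6.659.
Rounding down: P1 15, P2 6, P8 6, P6 5, P5 5, P7 4, P4 6 (total 47).

P1 15, P2 6, P8 6, P6 5, P5 5, P7 4, P4 6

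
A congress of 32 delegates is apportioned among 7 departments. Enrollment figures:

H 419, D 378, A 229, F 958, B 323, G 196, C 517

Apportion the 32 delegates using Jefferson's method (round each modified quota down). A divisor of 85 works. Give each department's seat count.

H 4, D 4, A 2, F 11, B 3, G 2, C 6

With modified divisor 85: modified quotas H 4.929, D 4.447, A 2.694, F 11.271, B 3.800, G 2.306, C 6.082.
Rounding down: H 4, D 4, A 2, F 11, B 3, G 2, C 6 (total 32).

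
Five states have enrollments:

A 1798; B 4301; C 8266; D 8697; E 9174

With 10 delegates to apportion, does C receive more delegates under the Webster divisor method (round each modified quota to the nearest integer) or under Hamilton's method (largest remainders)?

Webster: A 1, B 1, C 2, D 3, E 3.
Hamilton: A 0, B 1, C 3, D 3, E 3.
C gets 2 under Webster and 3 under Hamilton.

Hamilton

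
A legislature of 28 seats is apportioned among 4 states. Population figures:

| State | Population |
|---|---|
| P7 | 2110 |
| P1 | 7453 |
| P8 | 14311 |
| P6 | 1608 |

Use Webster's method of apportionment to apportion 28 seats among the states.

P7 2, P1 8, P8 16, P6 2

Standard divisor 25482/28 ≈ 910.071; standard quotas: P7 2.318, P1 8.189, P8 15.725, P6 1.767.
Rounding to the nearest integer gives P7 2, P1 8, P8 16, P6 2 — total 28, matching the house size, so no adjustment is needed.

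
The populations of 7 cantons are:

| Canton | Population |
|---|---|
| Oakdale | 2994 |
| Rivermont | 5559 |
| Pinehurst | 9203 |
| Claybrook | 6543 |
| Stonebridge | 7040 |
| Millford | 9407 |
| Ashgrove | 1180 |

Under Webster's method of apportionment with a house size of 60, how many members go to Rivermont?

8

Standard divisor 41926/60 ≈ 698.767; standard quotas: Oakdale 4.285, Rivermont 7.955, Pinehurst 13.170, Claybrook 9.364, Stonebridge 10.075, Millford 13.462, Ashgrove 1.689.
Rounding to the nearest integer gives 4, 8, 13, 9, 10, 13, 2 = 59 seats, so the divisor must be adjusted.
With modified divisor 693: modified quotas Oakdale 4.320, Rivermont 8.022, Pinehurst 13.280, Claybrook 9.442, Stonebridge 10.159, Millford 13.574, Ashgrove 1.703.
Rounding to the nearest integer: Oakdale 4, Rivermont 8, Pinehurst 13, Claybrook 9, Stonebridge 10, Millford 14, Ashgrove 2 (total 60).
Rivermont receives 8.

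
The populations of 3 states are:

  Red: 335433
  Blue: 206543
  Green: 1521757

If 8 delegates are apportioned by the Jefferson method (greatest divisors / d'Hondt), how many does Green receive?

Standard divisor 2063733/8 ≈ 257966.625; standard quotas: Red 1.300, Blue 0.801, Green 5.899.
Rounding down gives 1, 0, 5 = 6 seats, so the divisor must be adjusted.
With modified divisor 212000: modified quotas Red 1.582, Blue 0.974, Green 7.178.
Rounding down: Red 1, Blue 0, Green 7 (total 8).
Green receives 7.

7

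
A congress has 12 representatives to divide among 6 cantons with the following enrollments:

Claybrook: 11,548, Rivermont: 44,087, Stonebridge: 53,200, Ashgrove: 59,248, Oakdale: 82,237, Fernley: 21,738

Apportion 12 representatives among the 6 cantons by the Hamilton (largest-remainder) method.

Claybrook=0; Rivermont=2; Stonebridge=2; Ashgrove=3; Oakdale=4; Fernley=1

The standard divisor is 272058/12 ≈ 22671.5.
Standard quotas: Claybrook 0.5094, Rivermont 1.9446, Stonebridge 2.3466, Ashgrove 2.6133, Oakdale 3.6273, Fernley 0.9588.
Lower quotas: Claybrook 0, Rivermont 1, Stonebridge 2, Ashgrove 2, Oakdale 3, Fernley 0 (sum 8, leaving 4 seats).
Remainders in descending order: Fernley 0.9588, Rivermont 0.9446, Oakdale 0.6273, Ashgrove 0.6133, Claybrook 0.5094, Stonebridge 0.3466.
Largest remainders: Fernley, Rivermont, Oakdale, Ashgrove receive the extra seats.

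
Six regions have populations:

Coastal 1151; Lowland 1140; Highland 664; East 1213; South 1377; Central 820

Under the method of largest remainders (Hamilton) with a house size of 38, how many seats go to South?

The standard divisor is 6365/38 ≈ 167.5.
Standard quotas: Coastal 6.872, Lowland 6.806, Highland 3.964, East 7.242, South 8.221, Central 4.896.
Lower quotas: Coastal 6, Lowland 6, Highland 3, East 7, South 8, Central 4 (sum 34, leaving 4 seats).
Remainders in descending order: Highland 0.964, Central 0.896, Coastal 0.872, Lowland 0.806, East 0.242, South 0.221.
The surplus seats go to Highland, Central, Coastal, Lowland.
South receives 8.

8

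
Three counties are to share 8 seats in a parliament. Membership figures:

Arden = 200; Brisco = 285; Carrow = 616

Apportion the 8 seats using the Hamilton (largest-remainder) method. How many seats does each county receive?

Arden 1, Brisco 2, Carrow 5

Standard divisor: 1101 ÷ 8 ≈ 137.625.
Standard quotas: Arden 1.453, Brisco 2.071, Carrow 4.476.
Lower quotas: Arden 1, Brisco 2, Carrow 4 (sum 7, leaving 1 seat).
Remainders in descending order: Carrow 0.476, Arden 0.453, Brisco 0.071.
Largest remainder: Carrow receives the extra seat.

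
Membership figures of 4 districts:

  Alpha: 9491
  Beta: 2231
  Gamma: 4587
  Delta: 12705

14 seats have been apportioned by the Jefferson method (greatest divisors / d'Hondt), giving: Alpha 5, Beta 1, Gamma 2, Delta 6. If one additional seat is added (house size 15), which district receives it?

Delta

Priority for the next seat is population ÷ (current seats + 1).
Priorities: Alpha 1581.833, Beta 1115.500, Gamma 1529.000, Delta 1815.000.
Highest priority: Delta.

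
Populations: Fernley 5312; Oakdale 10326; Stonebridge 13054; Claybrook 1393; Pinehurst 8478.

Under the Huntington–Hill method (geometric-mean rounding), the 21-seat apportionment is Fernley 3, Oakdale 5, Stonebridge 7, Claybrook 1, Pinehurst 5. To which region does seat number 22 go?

Priority for the next seat is population ÷ (√(s·(s+1))).
Priorities: Fernley 1533.442, Oakdale 1885.261, Stonebridge 1744.414, Claybrook 985.000, Pinehurst 1547.864.
Highest priority: Oakdale.

Oakdale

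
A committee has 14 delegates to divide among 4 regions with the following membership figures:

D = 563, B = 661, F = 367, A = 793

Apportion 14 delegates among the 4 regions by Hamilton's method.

D=3, B=4, F=2, A=5

Standard divisor: 2384 ÷ 14 ≈ 170.286.
Standard quotas: D 3.306, B 3.882, F 2.155, A 4.657.
Lower quotas: D 3, B 3, F 2, A 4 (sum 12, leaving 2 seats).
Remainders in descending order: B 0.882, A 0.657, D 0.306, F 0.155.
Largest remainders: B, A receive the extra seats.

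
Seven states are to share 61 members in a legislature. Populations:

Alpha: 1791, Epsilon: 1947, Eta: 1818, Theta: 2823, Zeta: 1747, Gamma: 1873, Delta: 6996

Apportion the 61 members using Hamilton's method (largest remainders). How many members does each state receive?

Alpha: 6, Epsilon: 6, Eta: 6, Theta: 9, Zeta: 6, Gamma: 6, Delta: 22

The standard divisor is 18995/61 ≈ 311.393.
Standard quotas: Alpha 5.7516, Epsilon 6.2525, Eta 5.8383, Theta 9.0657, Zeta 5.6103, Gamma 6.0149, Delta 22.4668.
Lower quotas: Alpha 5, Epsilon 6, Eta 5, Theta 9, Zeta 5, Gamma 6, Delta 22 (sum 58, leaving 3 seats).
Remainders in descending order: Eta 0.8383, Alpha 0.7516, Zeta 0.6103, Delta 0.4668, Epsilon 0.2525, Theta 0.0657, Gamma 0.0149.
Largest remainders: Eta, Alpha, Zeta receive the extra seats.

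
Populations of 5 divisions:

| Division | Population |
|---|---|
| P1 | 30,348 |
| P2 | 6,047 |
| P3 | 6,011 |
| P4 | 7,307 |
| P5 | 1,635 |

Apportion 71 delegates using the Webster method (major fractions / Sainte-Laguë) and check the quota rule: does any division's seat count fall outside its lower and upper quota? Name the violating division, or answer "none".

Standard quotas: P1 41.963, P2 8.361, P3 8.312, P4 10.104, P5 2.261.
Webster allocation: P1 43, P2 8, P3 8, P4 10, P5 2.
P1 has quota 41.963 (lower 41, upper 42) but receives 43 — outside the quota interval.

P1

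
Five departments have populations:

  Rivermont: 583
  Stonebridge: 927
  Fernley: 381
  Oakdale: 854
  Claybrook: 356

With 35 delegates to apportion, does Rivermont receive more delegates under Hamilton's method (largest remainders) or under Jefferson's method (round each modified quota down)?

Hamilton

Hamilton: Rivermont 7, Stonebridge 10, Fernley 4, Oakdale 10, Claybrook 4.
Jefferson: Rivermont 6, Stonebridge 11, Fernley 4, Oakdale 10, Claybrook 4.
Rivermont gets 7 under Hamilton and 6 under Jefferson.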